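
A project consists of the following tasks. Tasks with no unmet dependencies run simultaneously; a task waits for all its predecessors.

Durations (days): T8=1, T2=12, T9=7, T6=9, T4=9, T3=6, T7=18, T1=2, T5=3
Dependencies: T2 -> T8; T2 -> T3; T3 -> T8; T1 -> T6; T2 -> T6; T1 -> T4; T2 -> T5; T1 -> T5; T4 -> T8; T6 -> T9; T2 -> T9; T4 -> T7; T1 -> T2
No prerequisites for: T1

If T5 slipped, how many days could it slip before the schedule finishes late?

13

T1→T2→T6→T9 = 2+12+9+7 = 30 sets the makespan at 30 days.
Longest path through T5: 17 days (earliest finish 17, latest finish 30).
Float = 30 − 17 = 13.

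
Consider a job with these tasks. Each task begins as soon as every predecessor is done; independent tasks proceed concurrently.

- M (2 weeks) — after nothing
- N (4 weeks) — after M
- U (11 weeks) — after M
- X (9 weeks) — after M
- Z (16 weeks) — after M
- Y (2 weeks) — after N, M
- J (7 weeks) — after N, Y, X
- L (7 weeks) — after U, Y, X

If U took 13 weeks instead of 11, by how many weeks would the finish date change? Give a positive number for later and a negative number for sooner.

Critical path before the change: M→U→L = 2+11+7 = 20 giving 20 weeks.
U is on the critical path; changing it to 13 makes that path 22 weeks.
The critical path is still M→U→L; finish is now 22 weeks.
Change in finish: 22 − 20 = +2 weeks.

2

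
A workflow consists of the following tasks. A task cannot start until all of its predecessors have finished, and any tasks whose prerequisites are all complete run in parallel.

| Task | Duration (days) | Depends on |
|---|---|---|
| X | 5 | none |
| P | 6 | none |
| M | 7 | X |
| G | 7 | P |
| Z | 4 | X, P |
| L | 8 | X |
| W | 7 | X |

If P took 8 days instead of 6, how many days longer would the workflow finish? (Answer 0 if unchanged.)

2

Actual critical path: P→G = 6+7 = 13 ⇒ 13 days.
Since P is critical, the +2 change carries straight to that chain (now 15 days).
No other chain overtakes it, so the finish is 15 days.
Change in finish: 15 − 13 = +2 days.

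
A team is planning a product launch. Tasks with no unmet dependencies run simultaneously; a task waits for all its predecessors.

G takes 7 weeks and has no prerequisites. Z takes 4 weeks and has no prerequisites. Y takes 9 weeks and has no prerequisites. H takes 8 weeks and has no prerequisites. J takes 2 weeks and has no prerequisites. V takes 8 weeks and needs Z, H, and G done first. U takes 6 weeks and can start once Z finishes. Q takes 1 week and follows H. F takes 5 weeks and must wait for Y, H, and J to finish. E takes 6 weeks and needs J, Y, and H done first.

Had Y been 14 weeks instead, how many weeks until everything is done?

20

Baseline: H→V = 8+8 = 16 → 16 weeks.
The longest path through Y is only 15 weeks, so Y has float 1.
Now Y→E = 14+6 = 20 is longest, so the finish becomes 20 weeks.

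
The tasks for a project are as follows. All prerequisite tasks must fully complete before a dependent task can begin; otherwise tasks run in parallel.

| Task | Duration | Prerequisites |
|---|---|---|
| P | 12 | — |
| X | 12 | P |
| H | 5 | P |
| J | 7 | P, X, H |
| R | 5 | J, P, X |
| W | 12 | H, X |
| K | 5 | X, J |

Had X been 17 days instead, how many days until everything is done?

41

As given, the longest chain is P→X→J→R = 12+12+7+5 = 36, so the finish is 36 days.
Since X is critical, the +5 change carries straight to that chain (now 41 days).
The critical path is still P→X→J→R; finish is now 41 days.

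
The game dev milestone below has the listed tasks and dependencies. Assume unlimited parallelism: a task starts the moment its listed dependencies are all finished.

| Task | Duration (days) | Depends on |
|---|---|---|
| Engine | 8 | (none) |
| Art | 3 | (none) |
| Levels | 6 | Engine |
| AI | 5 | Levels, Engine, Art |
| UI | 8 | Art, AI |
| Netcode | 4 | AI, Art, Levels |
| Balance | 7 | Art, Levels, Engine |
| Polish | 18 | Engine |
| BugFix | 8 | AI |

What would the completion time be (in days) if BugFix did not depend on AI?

27

Before: longest chain Engine→Levels→AI→UI = 8+6+5+8 = 27, finish 27.
Without AI→BugFix, BugFix's earliest start moves from 19 to 0.
After: Engine→Levels→AI→UI = 8+6+5+8 = 27 → 27 days.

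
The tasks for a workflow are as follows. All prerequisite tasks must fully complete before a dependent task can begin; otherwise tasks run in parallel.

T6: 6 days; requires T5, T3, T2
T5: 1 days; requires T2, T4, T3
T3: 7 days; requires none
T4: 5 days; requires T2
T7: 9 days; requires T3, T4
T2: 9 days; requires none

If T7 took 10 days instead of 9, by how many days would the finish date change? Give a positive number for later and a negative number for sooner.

Actual critical path: T2→T4→T7 = 9+5+9 = 23 ⇒ 23 days.
T7 is on the critical path; changing it to 10 makes that path 24 days.
No other chain overtakes it, so the finish is 24 days.
Change in finish: 24 − 23 = +1 days.

1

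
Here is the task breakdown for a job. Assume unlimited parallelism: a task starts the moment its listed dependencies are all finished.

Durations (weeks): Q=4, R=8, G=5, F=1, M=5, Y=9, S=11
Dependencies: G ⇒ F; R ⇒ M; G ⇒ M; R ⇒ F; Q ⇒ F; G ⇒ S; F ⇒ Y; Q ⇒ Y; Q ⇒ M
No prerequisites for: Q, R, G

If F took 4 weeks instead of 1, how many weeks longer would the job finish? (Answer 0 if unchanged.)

3

The binding path is R→F→Y = 8+1+9 = 18; finish at 18 weeks.
F lies on that path, so at 4 weeks the path becomes 21 weeks.
No other chain overtakes it, so the finish is 21 weeks.
Change in finish: 21 − 18 = +3 weeks.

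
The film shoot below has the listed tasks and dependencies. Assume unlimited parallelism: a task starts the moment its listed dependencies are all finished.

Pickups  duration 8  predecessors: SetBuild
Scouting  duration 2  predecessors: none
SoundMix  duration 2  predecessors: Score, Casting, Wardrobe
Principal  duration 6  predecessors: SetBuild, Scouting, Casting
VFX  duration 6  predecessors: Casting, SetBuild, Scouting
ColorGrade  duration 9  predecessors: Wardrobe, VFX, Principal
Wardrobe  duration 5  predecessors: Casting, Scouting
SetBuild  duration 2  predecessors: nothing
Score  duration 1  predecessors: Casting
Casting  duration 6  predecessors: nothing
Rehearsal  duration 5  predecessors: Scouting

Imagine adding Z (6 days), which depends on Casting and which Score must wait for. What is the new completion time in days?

21

Originally the job takes 21 days.
With Z inserted, Score now waits for max(Casting, Z).
New critical path: Casting→Principal→ColorGrade = 6+6+9 = 21 ⇒ 21 days.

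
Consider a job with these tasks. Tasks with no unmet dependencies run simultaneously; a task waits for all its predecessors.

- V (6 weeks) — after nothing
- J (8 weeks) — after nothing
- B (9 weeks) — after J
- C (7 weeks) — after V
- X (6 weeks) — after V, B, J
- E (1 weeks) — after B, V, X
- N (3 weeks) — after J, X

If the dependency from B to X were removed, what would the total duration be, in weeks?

Original critical path: J→B→X→N = 8+9+6+3 = 26 ⇒ 26 weeks.
Without B→X, X's earliest start moves from 17 to 8.
New critical path: J→B→E = 8+9+1 = 18 ⇒ 18 weeks.

18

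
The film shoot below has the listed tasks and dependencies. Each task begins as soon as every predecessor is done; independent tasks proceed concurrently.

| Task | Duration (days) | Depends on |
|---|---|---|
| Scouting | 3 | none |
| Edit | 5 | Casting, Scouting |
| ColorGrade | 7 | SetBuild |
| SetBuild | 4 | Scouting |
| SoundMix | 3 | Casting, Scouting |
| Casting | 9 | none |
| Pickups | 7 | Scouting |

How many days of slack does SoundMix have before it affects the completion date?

2

The longest chain is Casting→Edit = 9+5 = 14; overall finish 14 days.
The longest chain containing SoundMix totals 12 days.
Slack of SoundMix = 11 − 9 = 2 days.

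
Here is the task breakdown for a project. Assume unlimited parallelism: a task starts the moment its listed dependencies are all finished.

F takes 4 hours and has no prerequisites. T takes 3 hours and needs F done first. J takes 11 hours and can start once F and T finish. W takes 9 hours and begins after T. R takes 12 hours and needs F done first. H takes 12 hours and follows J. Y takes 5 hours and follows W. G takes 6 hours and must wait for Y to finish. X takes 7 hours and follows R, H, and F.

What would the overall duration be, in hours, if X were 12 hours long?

Actual critical path: F→T→J→H→X = 4+3+11+12+7 = 37 ⇒ 37 hours.
X lies on that path, so at 12 hours the path becomes 42 hours.
That remains the longest chain; total 42 hours.

42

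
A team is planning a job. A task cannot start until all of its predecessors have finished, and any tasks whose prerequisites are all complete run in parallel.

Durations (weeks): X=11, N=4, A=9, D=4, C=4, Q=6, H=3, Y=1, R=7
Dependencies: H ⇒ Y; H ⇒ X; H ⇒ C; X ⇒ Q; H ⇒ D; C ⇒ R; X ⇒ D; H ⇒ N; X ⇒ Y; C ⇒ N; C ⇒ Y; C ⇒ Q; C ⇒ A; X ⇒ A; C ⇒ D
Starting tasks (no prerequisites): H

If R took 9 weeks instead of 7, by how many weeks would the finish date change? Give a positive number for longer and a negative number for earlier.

The binding path is H→X→A = 3+11+9 = 23; finish at 23 weeks.
The longest path through R is only 14 weeks, so R has float 9.
That remains the longest chain; total 23 weeks.
Change in finish: 23 − 23 = +0 weeks.

0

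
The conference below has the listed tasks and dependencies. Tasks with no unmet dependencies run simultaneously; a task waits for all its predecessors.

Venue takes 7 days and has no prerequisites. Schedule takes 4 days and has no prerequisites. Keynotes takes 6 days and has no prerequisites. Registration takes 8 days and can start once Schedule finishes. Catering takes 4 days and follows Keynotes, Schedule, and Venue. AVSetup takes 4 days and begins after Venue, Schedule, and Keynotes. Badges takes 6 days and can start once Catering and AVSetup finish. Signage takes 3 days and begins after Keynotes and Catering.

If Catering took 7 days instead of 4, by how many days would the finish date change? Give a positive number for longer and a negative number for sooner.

3

Critical path before the change: Venue→Catering→Badges = 7+4+6 = 17 giving 17 days.
Catering is on the critical path; changing it to 7 makes that path 20 days.
No other chain overtakes it, so the finish is 20 days.
Change in finish: 20 − 17 = +3 days.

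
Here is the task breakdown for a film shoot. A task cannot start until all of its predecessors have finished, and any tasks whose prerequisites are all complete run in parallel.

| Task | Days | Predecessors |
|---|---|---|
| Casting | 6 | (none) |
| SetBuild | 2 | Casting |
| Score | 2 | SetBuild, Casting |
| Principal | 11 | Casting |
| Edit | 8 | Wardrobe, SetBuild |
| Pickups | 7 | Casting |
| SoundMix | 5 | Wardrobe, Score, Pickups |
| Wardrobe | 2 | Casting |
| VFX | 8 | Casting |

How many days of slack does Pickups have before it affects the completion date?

Critical path: Casting→Pickups→SoundMix = 6+7+5 = 18, so the finish is 18 days.
Pickups finishes as early as 13 and must finish by 13.
So Pickups can slip 13 − 13 = 0 days.

0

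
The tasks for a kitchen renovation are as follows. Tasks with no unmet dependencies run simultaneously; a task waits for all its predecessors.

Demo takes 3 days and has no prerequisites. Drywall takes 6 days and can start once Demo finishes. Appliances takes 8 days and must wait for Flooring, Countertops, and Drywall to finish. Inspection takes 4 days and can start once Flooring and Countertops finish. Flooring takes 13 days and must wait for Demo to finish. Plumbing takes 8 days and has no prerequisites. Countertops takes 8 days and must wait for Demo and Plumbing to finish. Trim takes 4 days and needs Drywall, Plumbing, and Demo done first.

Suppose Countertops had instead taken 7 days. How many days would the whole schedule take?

The binding path is Plumbing→Countertops→Appliances = 8+8+8 = 24; finish at 24 days.
Countertops is on the critical path; changing it to 7 makes that path 23 days.
Now Demo→Flooring→Appliances = 3+13+8 = 24 is longest, so the finish becomes 24 days.

24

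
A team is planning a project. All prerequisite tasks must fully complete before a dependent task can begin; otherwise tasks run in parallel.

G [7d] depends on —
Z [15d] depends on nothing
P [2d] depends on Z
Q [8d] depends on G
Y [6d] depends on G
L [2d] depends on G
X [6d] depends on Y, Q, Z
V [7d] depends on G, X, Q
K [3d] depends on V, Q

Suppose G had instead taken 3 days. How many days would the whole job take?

31

As given, the longest chain is G→Q→X→V→K = 7+8+6+7+3 = 31, so the finish is 31 days.
Since G is critical, the -4 change carries straight to that chain (now 27 days).
Now Z→X→V→K = 15+6+7+3 = 31 is longest, so the finish becomes 31 days.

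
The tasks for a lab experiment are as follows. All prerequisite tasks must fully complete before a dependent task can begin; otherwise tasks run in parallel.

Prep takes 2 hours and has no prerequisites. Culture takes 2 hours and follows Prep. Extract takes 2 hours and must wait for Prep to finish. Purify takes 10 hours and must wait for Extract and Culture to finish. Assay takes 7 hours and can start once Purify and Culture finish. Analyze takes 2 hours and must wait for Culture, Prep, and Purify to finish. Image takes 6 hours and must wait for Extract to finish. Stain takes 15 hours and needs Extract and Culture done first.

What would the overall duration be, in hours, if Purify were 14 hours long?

25

The binding path is Prep→Culture→Purify→Assay = 2+2+10+7 = 21; finish at 21 hours.
Purify lies on that path, so at 14 hours the path becomes 25 hours.
That remains the longest chain; total 25 hours.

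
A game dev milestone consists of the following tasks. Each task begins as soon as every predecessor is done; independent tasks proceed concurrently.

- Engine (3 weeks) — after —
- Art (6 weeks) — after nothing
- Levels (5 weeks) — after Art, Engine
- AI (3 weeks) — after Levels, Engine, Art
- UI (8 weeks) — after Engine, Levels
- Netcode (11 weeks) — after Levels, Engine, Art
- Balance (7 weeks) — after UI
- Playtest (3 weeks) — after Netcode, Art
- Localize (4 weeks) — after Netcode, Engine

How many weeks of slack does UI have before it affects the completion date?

Critical path: Art→Levels→UI→Balance = 6+5+8+7 = 26, so the finish is 26 weeks.
Longest path through UI: 26 weeks (earliest finish 19, latest finish 19).
Slack of UI = 11 − 11 = 0 weeks.

0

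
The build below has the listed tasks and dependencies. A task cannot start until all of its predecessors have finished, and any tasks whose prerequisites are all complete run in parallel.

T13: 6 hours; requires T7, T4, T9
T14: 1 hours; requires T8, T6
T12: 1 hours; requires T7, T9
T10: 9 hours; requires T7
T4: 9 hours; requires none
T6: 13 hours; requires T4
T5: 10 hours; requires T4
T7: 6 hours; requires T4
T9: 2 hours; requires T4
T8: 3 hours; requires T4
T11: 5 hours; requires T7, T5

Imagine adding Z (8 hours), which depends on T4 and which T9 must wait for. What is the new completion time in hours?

Originally the plan takes 24 hours.
With Z inserted, T9 now waits for max(T4, Z).
New critical path: T4→Z→T9→T13 = 9+8+2+6 = 25 ⇒ 25 hours.

25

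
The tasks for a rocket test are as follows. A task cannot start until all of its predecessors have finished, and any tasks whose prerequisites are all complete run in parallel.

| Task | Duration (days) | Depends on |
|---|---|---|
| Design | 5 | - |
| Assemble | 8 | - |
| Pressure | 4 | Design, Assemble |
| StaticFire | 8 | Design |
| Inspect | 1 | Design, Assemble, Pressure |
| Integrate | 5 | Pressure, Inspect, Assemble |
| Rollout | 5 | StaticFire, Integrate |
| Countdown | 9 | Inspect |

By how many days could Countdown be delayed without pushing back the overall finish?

1

The longest chain is Assemble→Pressure→Inspect→Integrate→Rollout = 8+4+1+5+5 = 23; overall finish 23 days.
Longest path through Countdown: 22 days (earliest finish 22, latest finish 23).
Float = 23 − 22 = 1.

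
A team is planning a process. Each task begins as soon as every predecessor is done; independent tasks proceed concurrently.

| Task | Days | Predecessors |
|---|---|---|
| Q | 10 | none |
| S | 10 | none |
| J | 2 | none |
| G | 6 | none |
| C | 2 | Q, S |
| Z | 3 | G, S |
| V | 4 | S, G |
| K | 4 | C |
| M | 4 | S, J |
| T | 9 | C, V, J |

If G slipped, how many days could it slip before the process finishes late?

S→V→T = 10+4+9 = 23 sets the makespan at 23 days.
G finishes as early as 6 and must finish by 10.
Float = 23 − 19 = 4.

4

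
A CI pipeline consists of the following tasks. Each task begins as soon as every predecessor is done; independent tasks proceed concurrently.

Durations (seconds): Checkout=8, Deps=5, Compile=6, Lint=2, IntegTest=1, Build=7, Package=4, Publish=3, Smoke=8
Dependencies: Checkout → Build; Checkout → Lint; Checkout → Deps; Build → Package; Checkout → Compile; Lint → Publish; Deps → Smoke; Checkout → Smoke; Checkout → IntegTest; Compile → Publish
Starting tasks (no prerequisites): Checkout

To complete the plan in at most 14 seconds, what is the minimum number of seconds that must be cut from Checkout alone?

7

Current finish: 21 seconds; target: 14.
Checkout is on every critical path, so each second cut from Checkout cuts the finish by one (this holds down to a finish of 14).
Need 21 − 14 = 7 seconds off Checkout → Checkout becomes 1 second, finish becomes 14.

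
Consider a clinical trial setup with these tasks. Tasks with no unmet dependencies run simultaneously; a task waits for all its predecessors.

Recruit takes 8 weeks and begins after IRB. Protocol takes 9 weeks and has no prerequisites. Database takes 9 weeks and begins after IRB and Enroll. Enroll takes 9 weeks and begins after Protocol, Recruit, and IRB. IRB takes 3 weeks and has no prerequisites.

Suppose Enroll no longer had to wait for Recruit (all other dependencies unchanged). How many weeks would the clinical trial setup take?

27

Original critical path: IRB→Recruit→Enroll→Database = 3+8+9+9 = 29 ⇒ 29 weeks.
Without Recruit→Enroll, Enroll's earliest start moves from 11 to 9.
New critical path: Protocol→Enroll→Database = 9+9+9 = 27 ⇒ 27 weeks.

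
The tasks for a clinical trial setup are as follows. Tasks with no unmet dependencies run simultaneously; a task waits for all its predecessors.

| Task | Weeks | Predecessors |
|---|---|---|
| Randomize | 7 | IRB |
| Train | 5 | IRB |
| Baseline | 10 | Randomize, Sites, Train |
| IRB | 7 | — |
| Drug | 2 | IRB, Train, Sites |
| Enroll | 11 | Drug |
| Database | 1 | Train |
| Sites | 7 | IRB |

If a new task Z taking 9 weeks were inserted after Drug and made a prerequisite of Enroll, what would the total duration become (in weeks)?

36

Originally the job takes 27 weeks.
With Z inserted, Enroll now waits for max(Drug, Z).
New critical path: IRB→Sites→Drug→Z→Enroll = 7+7+2+9+11 = 36 ⇒ 36 weeks.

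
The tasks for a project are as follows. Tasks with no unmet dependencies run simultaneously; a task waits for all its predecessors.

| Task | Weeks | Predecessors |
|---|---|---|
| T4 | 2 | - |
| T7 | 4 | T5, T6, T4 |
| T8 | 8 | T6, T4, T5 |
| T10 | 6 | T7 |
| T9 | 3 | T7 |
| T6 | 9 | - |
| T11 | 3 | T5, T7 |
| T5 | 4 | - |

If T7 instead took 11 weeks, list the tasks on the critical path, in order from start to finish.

T6, T7, T10

Baseline: T6→T7→T10 = 9+4+6 = 19 → 19 weeks.
Since T7 is critical, the +7 change carries straight to that chain (now 26 weeks).
That remains the longest chain; total 26 weeks.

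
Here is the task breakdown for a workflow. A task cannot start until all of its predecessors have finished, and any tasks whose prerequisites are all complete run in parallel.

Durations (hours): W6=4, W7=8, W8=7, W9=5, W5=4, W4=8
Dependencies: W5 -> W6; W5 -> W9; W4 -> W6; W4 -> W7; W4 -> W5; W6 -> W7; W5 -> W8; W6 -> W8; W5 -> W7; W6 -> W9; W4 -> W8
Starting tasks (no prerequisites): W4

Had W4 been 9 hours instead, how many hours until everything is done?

25

As given, the longest chain is W4→W5→W6→W7 = 8+4+4+8 = 24, so the finish is 24 hours.
Since W4 is critical, the +1 change carries straight to that chain (now 25 hours).
That remains the longest chain; total 25 hours.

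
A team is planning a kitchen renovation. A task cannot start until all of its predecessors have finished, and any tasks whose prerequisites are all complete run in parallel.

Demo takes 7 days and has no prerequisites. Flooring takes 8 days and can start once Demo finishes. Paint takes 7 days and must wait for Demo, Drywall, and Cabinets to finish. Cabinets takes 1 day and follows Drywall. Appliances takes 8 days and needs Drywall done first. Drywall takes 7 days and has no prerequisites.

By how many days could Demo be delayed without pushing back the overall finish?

Critical path: Demo→Flooring = 7+8 = 15, so the finish is 15 days.
Demo finishes as early as 7 and must finish by 7.
Slack of Demo = 0 − 0 = 0 days.

0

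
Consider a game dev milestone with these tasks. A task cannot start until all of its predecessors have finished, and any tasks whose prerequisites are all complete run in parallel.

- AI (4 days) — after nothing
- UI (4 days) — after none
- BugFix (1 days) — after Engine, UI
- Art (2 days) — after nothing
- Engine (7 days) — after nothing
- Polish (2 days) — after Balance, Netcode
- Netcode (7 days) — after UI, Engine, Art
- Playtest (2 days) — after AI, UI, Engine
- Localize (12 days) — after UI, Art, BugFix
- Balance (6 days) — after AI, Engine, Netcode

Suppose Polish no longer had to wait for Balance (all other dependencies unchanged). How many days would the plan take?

With the dependency in place, Engine→Netcode→Balance→Polish = 7+7+6+2 = 22 sets the finish at 22 days.
Without Balance→Polish, Polish's earliest start moves from 20 to 14.
After: Engine→Netcode→Balance = 7+7+6 = 20 → 20 days.

20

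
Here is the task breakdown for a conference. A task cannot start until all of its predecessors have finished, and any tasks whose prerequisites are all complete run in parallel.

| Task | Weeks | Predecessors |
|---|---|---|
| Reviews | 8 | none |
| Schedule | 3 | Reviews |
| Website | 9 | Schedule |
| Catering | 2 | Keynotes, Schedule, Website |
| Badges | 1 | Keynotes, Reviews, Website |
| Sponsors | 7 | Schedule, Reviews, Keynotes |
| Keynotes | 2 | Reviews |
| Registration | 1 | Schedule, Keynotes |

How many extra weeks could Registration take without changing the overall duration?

10

The longest chain is Reviews→Schedule→Website→Catering = 8+3+9+2 = 22; overall finish 22 weeks.
The longest chain containing Registration totals 12 weeks.
Slack of Registration = 21 − 11 = 10 weeks.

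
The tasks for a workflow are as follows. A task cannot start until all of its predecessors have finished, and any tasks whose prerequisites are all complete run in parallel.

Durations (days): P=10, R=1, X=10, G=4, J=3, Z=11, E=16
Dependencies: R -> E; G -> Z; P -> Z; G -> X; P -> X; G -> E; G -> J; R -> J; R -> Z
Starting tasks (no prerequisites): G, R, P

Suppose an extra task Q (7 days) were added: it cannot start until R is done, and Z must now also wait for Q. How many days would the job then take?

Originally the job takes 21 days.
With Q inserted, Z now waits for max(G, R, P, Q).
New critical path: P→Z = 10+11 = 21 ⇒ 21 days.

21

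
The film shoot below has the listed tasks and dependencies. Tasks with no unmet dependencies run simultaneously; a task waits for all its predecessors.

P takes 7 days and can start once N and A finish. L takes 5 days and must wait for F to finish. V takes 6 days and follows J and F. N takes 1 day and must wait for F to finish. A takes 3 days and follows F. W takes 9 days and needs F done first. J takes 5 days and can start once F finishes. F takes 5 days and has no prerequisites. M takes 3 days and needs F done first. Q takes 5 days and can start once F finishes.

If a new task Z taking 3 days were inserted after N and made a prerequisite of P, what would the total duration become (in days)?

16

Originally the film shoot takes 16 days.
With Z inserted, P now waits for max(N, A, Z).
New critical path: F→J→V = 5+5+6 = 16 ⇒ 16 days.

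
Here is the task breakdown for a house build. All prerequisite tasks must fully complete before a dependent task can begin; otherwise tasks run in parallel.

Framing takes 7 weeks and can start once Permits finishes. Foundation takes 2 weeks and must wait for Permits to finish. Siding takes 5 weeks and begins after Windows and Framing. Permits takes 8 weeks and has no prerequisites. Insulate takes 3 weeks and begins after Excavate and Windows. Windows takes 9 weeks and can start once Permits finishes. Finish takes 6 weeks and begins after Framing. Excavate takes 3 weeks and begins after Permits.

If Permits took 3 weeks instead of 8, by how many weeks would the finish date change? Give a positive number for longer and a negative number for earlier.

-5

Baseline: Permits→Windows→Siding = 8+9+5 = 22 → 22 weeks.
Permits is on the critical path; changing it to 3 makes that path 17 weeks.
No other chain overtakes it, so the finish is 17 weeks.
Change in finish: 17 − 22 = -5 weeks.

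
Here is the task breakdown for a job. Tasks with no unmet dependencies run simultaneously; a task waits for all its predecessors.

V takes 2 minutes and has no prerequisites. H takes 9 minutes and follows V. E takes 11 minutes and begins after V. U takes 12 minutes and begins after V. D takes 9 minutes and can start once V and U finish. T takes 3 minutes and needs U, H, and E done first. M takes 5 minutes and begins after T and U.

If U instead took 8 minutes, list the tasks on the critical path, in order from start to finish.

The binding path is V→U→D = 2+12+9 = 23; finish at 23 minutes.
U is on the critical path; changing it to 8 makes that path 19 minutes.
The binding chain switches to V→E→T→M = 2+11+3+5 = 21; finish 21 minutes.

V, E, T, M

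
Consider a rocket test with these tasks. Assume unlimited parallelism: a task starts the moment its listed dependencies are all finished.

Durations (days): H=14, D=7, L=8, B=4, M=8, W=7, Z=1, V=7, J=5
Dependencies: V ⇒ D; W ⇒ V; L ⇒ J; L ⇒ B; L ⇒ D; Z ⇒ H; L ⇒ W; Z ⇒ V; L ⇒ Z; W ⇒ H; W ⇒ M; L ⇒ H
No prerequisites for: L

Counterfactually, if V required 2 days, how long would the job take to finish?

29

Critical path before the change: L→W→V→D = 8+7+7+7 = 29 giving 29 days.
Since V is critical, the -5 change carries straight to that chain (now 24 days).
New critical path: L→W→H = 8+7+14 = 29 ⇒ 29 days.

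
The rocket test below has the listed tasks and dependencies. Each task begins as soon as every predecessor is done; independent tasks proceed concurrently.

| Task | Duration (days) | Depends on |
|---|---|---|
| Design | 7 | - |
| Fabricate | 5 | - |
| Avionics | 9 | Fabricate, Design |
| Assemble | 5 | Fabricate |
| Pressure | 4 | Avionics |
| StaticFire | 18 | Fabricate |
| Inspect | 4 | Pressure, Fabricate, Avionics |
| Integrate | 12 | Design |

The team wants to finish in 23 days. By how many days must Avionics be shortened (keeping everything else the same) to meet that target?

1

Current finish: 24 days; target: 23.
Avionics is on every critical path, so each day cut from Avionics cuts the finish by one (this holds down to a finish of 23).
Need 24 − 23 = 1 day off Avionics → Avionics becomes 8 days, finish becomes 23.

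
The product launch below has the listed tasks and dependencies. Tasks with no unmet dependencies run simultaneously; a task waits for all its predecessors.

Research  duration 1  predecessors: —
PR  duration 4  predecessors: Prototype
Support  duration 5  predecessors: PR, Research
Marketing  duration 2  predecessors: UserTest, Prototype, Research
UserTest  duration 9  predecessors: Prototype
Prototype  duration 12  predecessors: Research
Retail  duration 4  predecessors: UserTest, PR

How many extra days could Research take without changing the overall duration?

0

Critical path: Research→Prototype→UserTest→Retail = 1+12+9+4 = 26, so the finish is 26 days.
The longest chain containing Research totals 26 days.
So Research can slip 1 − 1 = 0 days.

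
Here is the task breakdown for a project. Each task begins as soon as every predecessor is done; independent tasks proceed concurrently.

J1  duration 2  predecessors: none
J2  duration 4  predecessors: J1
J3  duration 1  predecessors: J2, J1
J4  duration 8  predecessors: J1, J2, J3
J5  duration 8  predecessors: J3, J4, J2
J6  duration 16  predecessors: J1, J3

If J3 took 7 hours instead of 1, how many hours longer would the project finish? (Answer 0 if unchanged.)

Baseline: J1→J2→J3→J4→J5 = 2+4+1+8+8 = 23 → 23 hours.
J3 is on the critical path; changing it to 7 makes that path 29 hours.
That remains the longest chain; total 29 hours.
Change in finish: 29 − 23 = +6 hours.

6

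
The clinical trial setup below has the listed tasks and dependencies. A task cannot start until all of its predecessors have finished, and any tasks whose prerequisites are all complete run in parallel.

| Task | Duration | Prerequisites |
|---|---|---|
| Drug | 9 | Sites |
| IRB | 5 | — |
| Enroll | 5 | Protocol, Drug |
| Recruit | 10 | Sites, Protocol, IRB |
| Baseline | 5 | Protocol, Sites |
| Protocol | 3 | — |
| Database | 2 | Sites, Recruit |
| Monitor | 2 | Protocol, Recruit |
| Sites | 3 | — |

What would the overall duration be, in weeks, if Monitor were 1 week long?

17

The binding path is IRB→Recruit→Monitor = 5+10+2 = 17; finish at 17 weeks.
Monitor is on the critical path; changing it to 1 makes that path 16 weeks.
New critical path: IRB→Recruit→Database = 5+10+2 = 17 ⇒ 17 weeks.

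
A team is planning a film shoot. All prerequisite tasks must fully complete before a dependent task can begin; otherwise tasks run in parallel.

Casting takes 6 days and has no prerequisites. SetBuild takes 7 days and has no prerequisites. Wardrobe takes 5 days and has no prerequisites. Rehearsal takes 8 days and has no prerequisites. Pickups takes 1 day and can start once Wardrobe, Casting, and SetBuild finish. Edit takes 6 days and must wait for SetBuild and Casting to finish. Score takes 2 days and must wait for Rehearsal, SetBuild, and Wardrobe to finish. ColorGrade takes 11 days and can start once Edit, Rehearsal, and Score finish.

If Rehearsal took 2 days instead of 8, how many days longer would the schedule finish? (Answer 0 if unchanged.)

The binding path is SetBuild→Edit→ColorGrade = 7+6+11 = 24; finish at 24 days.
Rehearsal has 3 days of float (longest path through it is 21).
That remains the longest chain; total 24 days.
Change in finish: 24 − 24 = +0 days.

0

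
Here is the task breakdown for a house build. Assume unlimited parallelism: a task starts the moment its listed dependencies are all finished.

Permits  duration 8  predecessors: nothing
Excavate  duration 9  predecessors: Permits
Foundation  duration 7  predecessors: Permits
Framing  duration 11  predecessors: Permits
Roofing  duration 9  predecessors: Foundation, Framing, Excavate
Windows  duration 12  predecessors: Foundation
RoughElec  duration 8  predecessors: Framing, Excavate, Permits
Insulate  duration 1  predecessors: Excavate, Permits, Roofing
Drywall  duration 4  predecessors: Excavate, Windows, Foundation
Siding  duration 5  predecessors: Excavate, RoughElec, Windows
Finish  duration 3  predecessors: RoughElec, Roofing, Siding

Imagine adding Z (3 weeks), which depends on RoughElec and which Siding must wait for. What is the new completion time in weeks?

Originally the project takes 35 weeks.
With Z inserted, Siding now waits for max(Excavate, RoughElec, Windows, Z).
New critical path: Permits→Framing→RoughElec→Z→Siding→Finish = 8+11+8+3+5+3 = 38 ⇒ 38 weeks.

38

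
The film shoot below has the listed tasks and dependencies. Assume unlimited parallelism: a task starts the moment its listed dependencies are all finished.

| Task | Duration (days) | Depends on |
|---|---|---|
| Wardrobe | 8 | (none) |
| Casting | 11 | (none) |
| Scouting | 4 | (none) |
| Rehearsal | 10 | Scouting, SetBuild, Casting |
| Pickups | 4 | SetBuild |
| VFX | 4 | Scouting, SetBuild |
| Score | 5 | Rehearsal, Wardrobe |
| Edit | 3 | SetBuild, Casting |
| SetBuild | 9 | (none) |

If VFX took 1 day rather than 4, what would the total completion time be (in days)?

26

As given, the longest chain is Casting→Rehearsal→Score = 11+10+5 = 26, so the finish is 26 days.
The longest path through VFX is only 13 days, so VFX has float 13.
The critical path is still Casting→Rehearsal→Score; finish is now 26 days.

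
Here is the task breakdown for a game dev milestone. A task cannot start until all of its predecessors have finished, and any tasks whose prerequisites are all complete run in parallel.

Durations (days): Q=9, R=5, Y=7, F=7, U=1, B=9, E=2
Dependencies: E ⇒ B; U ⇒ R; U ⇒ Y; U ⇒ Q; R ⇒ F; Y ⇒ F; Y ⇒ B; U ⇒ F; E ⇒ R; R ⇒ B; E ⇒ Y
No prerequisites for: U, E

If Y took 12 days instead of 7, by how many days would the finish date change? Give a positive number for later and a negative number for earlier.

5

As given, the longest chain is E→Y→B = 2+7+9 = 18, so the finish is 18 days.
Since Y is critical, the +5 change carries straight to that chain (now 23 days).
That remains the longest chain; total 23 days.
Change in finish: 23 − 18 = +5 days.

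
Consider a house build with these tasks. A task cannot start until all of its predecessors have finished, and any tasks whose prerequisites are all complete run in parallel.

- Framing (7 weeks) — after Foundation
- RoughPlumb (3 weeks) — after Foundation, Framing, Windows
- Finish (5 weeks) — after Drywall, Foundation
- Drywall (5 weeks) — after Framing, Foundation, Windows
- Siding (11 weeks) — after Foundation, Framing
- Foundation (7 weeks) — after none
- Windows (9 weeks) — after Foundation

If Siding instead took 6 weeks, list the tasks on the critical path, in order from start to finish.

Foundation, Windows, Drywall, Finish

As given, the longest chain is Foundation→Windows→Drywall→Finish = 7+9+5+5 = 26, so the finish is 26 weeks.
Siding is off the critical path — its longest chain is 25 weeks, giving 1 of slack.
That remains the longest chain; total 26 weeks.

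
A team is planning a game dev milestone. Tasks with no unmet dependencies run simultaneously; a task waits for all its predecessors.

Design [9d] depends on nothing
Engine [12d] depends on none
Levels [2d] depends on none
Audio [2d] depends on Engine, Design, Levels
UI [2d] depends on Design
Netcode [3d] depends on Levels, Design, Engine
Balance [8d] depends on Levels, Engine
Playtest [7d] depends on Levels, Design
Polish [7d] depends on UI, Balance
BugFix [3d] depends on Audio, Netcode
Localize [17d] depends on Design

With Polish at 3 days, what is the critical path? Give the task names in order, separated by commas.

Design, Localize

Baseline: Engine→Balance→Polish = 12+8+7 = 27 → 27 days.
Polish lies on that path, so at 3 days the path becomes 23 days.
New critical path: Design→Localize = 9+17 = 26 ⇒ 26 days.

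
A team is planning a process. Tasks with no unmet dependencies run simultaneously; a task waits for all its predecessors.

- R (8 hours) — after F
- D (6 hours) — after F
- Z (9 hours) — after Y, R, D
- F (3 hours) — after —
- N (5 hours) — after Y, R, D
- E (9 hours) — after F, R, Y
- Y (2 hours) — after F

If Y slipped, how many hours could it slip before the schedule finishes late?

6

The longest chain is F→R→Z = 3+8+9 = 20; overall finish 20 hours.
Y finishes as early as 5 and must finish by 11.
So Y can slip 11 − 5 = 6 hours.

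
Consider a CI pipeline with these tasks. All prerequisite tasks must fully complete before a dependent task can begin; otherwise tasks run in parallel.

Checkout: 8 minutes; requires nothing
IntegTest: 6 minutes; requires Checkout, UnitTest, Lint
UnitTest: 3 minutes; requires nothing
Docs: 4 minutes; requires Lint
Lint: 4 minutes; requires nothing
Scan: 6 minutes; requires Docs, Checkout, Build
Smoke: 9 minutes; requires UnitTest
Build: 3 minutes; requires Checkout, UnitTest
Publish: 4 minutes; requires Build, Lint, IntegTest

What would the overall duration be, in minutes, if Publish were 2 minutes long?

Baseline: Checkout→IntegTest→Publish = 8+6+4 = 18 → 18 minutes.
Publish lies on that path, so at 2 minutes the path becomes 16 minutes.
The binding chain switches to Checkout→Build→Scan = 8+3+6 = 17; finish 17 minutes.

17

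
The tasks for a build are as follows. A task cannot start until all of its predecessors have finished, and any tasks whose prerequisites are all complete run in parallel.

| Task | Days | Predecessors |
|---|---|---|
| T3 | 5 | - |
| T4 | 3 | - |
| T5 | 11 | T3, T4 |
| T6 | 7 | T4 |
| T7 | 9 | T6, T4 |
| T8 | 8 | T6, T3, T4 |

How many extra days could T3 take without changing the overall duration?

The longest chain is T4→T6→T7 = 3+7+9 = 19; overall finish 19 days.
T3 finishes as early as 5 and must finish by 8.
So T3 can slip 8 − 5 = 3 days.

3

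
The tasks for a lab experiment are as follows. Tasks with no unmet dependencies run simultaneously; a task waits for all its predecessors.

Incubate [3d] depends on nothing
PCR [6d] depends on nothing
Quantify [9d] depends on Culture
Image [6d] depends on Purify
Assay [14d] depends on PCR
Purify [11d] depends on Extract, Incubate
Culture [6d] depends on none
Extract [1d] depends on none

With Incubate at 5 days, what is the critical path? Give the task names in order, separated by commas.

The binding path is Incubate→Purify→Image = 3+11+6 = 20; finish at 20 days.
Since Incubate is critical, the +2 change carries straight to that chain (now 22 days).
The critical path is still Incubate→Purify→Image; finish is now 22 days.

Incubate, Purify, Image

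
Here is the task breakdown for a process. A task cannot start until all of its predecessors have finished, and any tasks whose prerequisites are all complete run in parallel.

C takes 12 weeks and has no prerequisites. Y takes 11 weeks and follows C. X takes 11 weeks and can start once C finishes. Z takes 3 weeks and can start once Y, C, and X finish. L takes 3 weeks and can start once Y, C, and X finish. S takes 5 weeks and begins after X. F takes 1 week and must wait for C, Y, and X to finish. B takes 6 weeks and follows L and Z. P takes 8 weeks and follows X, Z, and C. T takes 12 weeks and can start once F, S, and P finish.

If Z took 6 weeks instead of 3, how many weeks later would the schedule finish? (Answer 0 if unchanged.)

Baseline: C→Y→Z→P→T = 12+11+3+8+12 = 46 → 46 weeks.
Z is on the critical path; changing it to 6 makes that path 49 weeks.
That remains the longest chain; total 49 weeks.
Change in finish: 49 − 46 = +3 weeks.

3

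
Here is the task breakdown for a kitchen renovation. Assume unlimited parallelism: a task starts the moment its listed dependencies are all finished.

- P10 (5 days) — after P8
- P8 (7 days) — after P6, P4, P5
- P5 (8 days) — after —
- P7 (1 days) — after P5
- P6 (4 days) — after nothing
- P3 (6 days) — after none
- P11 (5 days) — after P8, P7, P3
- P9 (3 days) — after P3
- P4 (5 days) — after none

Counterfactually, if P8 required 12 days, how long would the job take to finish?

25

Actual critical path: P5→P8→P10 = 8+7+5 = 20 ⇒ 20 days.
P8 is on the critical path; changing it to 12 makes that path 25 days.
The critical path is still P5→P8→P10; finish is now 25 days.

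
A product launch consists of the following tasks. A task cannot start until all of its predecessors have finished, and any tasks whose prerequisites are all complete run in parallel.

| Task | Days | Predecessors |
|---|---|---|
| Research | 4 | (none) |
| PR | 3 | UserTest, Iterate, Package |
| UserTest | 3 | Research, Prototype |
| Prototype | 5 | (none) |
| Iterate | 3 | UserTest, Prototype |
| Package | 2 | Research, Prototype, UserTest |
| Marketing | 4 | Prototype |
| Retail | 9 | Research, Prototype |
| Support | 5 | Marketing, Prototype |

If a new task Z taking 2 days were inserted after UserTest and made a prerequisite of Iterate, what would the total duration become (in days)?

Originally the project takes 14 days.
With Z inserted, Iterate now waits for max(UserTest, Prototype, Z).
New critical path: Prototype→UserTest→Z→Iterate→PR = 5+3+2+3+3 = 16 ⇒ 16 days.

16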